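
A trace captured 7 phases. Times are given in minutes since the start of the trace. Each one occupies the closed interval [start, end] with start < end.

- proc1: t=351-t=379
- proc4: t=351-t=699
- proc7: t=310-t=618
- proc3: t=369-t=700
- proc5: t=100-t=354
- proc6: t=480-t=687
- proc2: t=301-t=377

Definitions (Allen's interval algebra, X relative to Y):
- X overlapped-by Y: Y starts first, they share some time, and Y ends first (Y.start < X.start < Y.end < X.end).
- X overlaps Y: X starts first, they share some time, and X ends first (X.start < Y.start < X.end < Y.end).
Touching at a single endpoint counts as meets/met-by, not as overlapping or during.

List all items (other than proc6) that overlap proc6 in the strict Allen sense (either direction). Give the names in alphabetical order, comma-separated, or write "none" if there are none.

Target proc6 = [t=480, t=687].
proc1 [t=351, t=379] → before → no.
proc2 [t=301, t=377] → before → no.
proc3 [t=369, t=700] → contains → no.
proc4 [t=351, t=699] → contains → no.
proc5 [t=100, t=354] → before → no.
proc7 [t=310, t=618] → overlaps → yes.
Result: proc7.

proc7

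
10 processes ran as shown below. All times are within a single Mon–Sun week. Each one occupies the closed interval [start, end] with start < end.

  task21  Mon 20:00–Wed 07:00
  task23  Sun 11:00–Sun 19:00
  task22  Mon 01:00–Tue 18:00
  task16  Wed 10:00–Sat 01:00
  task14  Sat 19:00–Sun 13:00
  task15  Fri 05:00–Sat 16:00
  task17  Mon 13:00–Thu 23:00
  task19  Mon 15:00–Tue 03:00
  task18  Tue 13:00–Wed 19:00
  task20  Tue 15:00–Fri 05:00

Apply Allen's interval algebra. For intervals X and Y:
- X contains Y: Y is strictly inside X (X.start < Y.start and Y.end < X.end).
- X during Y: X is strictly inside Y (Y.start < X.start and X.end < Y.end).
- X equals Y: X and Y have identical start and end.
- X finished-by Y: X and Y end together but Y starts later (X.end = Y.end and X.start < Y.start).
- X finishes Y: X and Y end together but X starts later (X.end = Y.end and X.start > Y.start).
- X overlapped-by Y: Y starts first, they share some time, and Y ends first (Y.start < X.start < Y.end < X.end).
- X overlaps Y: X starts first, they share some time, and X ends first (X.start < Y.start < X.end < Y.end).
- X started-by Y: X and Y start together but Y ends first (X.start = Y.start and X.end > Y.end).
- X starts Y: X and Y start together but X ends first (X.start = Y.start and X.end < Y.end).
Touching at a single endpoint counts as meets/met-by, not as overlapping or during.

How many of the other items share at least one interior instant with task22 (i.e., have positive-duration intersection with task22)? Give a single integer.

Target task22 = [Mon 01:00, Tue 18:00].
task14 [Sat 19:00, Sun 13:00] → after → no.
task15 [Fri 05:00, Sat 16:00] → after → no.
task16 [Wed 10:00, Sat 01:00] → after → no.
task17 [Mon 13:00, Thu 23:00] → overlapped-by → counts.
task18 [Tue 13:00, Wed 19:00] → overlapped-by → counts.
task19 [Mon 15:00, Tue 03:00] → during → counts.
task20 [Tue 15:00, Fri 05:00] → overlapped-by → counts.
task21 [Mon 20:00, Wed 07:00] → overlapped-by → counts.
task23 [Sun 11:00, Sun 19:00] → after → no.
Total: 5.

5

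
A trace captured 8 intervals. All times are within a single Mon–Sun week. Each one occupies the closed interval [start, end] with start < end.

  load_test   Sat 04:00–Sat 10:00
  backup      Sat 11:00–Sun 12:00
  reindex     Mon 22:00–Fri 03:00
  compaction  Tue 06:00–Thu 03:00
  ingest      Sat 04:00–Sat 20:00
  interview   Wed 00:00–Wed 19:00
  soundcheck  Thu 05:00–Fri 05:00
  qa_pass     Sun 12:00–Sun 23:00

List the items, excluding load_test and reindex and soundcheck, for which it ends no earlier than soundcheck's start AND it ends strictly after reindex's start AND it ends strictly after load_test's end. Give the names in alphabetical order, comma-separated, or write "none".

Conditions: its end is no earlier than soundcheck's start (X.end >= Thu 05:00) AND its end is strictly after reindex's start (X.end > Mon 22:00) AND its end is strictly after load_test's end (X.end > Sat 10:00).
backup: end Sun 12:00 >= Thu 05:00? ✓; end Sun 12:00 > Mon 22:00? ✓; end Sun 12:00 > Sat 10:00? ✓ → yes.
compaction: end Thu 03:00 >= Thu 05:00? ✗; end Thu 03:00 > Mon 22:00? ✓; end Thu 03:00 > Sat 10:00? ✗ → no.
ingest: end Sat 20:00 >= Thu 05:00? ✓; end Sat 20:00 > Mon 22:00? ✓; end Sat 20:00 > Sat 10:00? ✓ → yes.
interview: end Wed 19:00 >= Thu 05:00? ✗; end Wed 19:00 > Mon 22:00? ✓; end Wed 19:00 > Sat 10:00? ✗ → no.
qa_pass: end Sun 23:00 >= Thu 05:00? ✓; end Sun 23:00 > Mon 22:00? ✓; end Sun 23:00 > Sat 10:00? ✓ → yes.
Result: backup, ingest, qa_pass.

backup, ingest, qa_pass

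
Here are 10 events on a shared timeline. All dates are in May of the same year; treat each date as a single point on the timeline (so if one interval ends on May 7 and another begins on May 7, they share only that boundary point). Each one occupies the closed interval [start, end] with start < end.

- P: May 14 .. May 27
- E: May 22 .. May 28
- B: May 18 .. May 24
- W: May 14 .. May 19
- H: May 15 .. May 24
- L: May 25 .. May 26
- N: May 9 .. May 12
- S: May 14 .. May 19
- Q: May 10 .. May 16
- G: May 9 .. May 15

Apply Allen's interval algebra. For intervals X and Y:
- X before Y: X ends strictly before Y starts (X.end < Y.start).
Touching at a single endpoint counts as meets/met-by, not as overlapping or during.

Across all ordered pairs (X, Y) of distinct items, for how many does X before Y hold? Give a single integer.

19

Checking all 90 ordered pairs for relation 'before'; matching pairs in alphabetical order:
(B, L): B before L ✓
(G, B): G before B ✓
(G, E): G before E ✓
(G, L): G before L ✓
(H, L): H before L ✓
(N, B): N before B ✓
(N, E): N before E ✓
(N, H): N before H ✓
(N, L): N before L ✓
(N, P): N before P ✓
(N, S): N before S ✓
(N, W): N before W ✓
(Q, B): Q before B ✓
(Q, E): Q before E ✓
(Q, L): Q before L ✓
(S, E): S before E ✓
(S, L): S before L ✓
(W, E): W before E ✓
(W, L): W before L ✓
Count: 19.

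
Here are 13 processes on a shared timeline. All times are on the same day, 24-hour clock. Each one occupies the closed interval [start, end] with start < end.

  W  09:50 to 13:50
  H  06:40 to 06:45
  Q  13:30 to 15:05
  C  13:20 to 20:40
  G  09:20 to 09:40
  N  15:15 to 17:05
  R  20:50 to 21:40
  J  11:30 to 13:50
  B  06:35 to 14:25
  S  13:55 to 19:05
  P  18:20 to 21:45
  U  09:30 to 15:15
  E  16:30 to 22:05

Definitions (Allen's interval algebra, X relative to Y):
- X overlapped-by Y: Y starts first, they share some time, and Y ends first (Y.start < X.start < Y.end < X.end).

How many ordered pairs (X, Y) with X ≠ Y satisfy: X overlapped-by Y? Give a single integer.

Checking all 156 ordered pairs for relation 'overlapped-by'; matching pairs in alphabetical order:
(C, B): C overlapped-by B ✓
(C, J): C overlapped-by J ✓
(C, U): C overlapped-by U ✓
(C, W): C overlapped-by W ✓
(E, C): E overlapped-by C ✓
(E, N): E overlapped-by N ✓
(E, S): E overlapped-by S ✓
(P, C): P overlapped-by C ✓
(P, S): P overlapped-by S ✓
(Q, B): Q overlapped-by B ✓
(Q, J): Q overlapped-by J ✓
(Q, W): Q overlapped-by W ✓
(S, B): S overlapped-by B ✓
(S, Q): S overlapped-by Q ✓
(S, U): S overlapped-by U ✓
(U, B): U overlapped-by B ✓
(U, G): U overlapped-by G ✓
Count: 17.

17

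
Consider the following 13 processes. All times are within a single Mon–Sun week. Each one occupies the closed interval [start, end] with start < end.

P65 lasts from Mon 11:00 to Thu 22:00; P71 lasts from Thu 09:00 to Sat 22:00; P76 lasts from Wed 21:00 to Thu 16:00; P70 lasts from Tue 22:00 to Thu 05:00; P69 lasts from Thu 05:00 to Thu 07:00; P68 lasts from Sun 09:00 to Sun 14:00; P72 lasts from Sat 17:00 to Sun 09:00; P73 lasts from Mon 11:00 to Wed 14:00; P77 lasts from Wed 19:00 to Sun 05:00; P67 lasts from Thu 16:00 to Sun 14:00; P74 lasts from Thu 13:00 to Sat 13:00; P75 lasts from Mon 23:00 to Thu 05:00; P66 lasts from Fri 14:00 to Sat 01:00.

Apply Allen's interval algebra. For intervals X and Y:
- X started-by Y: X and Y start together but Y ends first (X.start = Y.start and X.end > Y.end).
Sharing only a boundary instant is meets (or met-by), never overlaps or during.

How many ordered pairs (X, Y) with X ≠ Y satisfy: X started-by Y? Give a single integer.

1

Checking all 156 ordered pairs for relation 'started-by'; matching pairs in alphabetical order:
(P65, P73): P65 started-by P73 ✓
Count: 1.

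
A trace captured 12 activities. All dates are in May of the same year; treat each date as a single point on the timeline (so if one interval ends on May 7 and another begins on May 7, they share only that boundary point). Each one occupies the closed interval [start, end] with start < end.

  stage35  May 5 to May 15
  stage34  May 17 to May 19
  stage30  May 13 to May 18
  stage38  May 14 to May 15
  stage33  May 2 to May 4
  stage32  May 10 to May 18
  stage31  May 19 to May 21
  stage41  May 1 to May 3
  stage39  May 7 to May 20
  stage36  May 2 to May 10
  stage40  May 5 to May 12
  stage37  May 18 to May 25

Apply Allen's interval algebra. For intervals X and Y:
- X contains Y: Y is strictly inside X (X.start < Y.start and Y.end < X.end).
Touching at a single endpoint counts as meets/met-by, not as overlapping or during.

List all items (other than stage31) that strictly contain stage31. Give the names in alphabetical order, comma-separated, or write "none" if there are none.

Target stage31 = [May 19, May 21].
stage30 [May 13, May 18] → before → no.
stage32 [May 10, May 18] → before → no.
stage33 [May 2, May 4] → before → no.
stage34 [May 17, May 19] → meets → no.
stage35 [May 5, May 15] → before → no.
stage36 [May 2, May 10] → before → no.
stage37 [May 18, May 25] → contains → yes.
stage38 [May 14, May 15] → before → no.
stage39 [May 7, May 20] → overlaps → no.
stage40 [May 5, May 12] → before → no.
stage41 [May 1, May 3] → before → no.
Result: stage37.

stage37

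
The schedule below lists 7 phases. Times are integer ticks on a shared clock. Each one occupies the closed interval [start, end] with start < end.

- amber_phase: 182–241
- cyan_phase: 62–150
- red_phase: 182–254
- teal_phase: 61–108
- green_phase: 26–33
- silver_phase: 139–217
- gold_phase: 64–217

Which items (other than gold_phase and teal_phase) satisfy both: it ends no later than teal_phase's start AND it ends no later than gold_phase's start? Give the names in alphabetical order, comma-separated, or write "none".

green_phase

Conditions: its end is no later than teal_phase's start (X.end <= 61) AND its end is no later than gold_phase's start (X.end <= 64).
amber_phase: end 241 <= 61? ✗; end 241 <= 64? ✗ → no.
cyan_phase: end 150 <= 61? ✗; end 150 <= 64? ✗ → no.
green_phase: end 33 <= 61? ✓; end 33 <= 64? ✓ → yes.
red_phase: end 254 <= 61? ✗; end 254 <= 64? ✗ → no.
silver_phase: end 217 <= 61? ✗; end 217 <= 64? ✗ → no.
Result: green_phase.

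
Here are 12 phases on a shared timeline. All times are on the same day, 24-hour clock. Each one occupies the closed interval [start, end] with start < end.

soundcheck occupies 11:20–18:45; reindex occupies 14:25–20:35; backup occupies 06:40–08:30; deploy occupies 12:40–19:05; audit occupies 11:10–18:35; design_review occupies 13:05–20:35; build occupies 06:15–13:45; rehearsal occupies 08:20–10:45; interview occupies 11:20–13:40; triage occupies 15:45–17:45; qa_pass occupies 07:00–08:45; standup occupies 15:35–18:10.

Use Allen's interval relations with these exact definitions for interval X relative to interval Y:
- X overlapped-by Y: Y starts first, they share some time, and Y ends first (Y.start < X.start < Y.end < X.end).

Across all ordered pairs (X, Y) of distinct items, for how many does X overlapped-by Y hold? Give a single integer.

18

Checking all 132 ordered pairs for relation 'overlapped-by'; matching pairs in alphabetical order:
(audit, build): audit overlapped-by build ✓
(deploy, audit): deploy overlapped-by audit ✓
(deploy, build): deploy overlapped-by build ✓
(deploy, interview): deploy overlapped-by interview ✓
(deploy, soundcheck): deploy overlapped-by soundcheck ✓
(design_review, audit): design_review overlapped-by audit ✓
(design_review, build): design_review overlapped-by build ✓
(design_review, deploy): design_review overlapped-by deploy ✓
(design_review, interview): design_review overlapped-by interview ✓
(design_review, soundcheck): design_review overlapped-by soundcheck ✓
(qa_pass, backup): qa_pass overlapped-by backup ✓
(rehearsal, backup): rehearsal overlapped-by backup ✓
(rehearsal, qa_pass): rehearsal overlapped-by qa_pass ✓
(reindex, audit): reindex overlapped-by audit ✓
(reindex, deploy): reindex overlapped-by deploy ✓
(reindex, soundcheck): reindex overlapped-by soundcheck ✓
(soundcheck, audit): soundcheck overlapped-by audit ✓
(soundcheck, build): soundcheck overlapped-by build ✓
Count: 18.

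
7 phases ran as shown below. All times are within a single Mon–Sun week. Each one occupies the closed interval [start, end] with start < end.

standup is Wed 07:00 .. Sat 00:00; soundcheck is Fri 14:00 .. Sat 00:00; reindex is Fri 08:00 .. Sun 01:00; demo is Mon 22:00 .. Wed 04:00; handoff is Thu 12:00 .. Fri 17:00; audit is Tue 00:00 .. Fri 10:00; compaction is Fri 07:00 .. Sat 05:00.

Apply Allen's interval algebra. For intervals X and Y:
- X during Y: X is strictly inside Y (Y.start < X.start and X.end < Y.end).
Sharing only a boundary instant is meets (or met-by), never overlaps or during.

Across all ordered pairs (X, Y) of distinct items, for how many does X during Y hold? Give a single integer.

3

Checking all 42 ordered pairs for relation 'during'; matching pairs in alphabetical order:
(handoff, standup): handoff during standup ✓
(soundcheck, compaction): soundcheck during compaction ✓
(soundcheck, reindex): soundcheck during reindex ✓
Count: 3.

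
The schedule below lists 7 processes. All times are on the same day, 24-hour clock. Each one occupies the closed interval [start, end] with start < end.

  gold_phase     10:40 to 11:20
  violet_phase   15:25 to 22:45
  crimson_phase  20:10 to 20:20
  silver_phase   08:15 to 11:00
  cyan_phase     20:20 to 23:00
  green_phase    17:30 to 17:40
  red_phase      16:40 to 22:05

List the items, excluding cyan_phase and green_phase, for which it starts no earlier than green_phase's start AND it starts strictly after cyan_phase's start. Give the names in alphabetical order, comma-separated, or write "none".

Conditions: its start is no earlier than green_phase's start (X.start >= 17:30) AND its start is strictly after cyan_phase's start (X.start > 20:20).
crimson_phase: start 20:10 >= 17:30? ✓; start 20:10 > 20:20? ✗ → no.
gold_phase: start 10:40 >= 17:30? ✗; start 10:40 > 20:20? ✗ → no.
red_phase: start 16:40 >= 17:30? ✗; start 16:40 > 20:20? ✗ → no.
silver_phase: start 08:15 >= 17:30? ✗; start 08:15 > 20:20? ✗ → no.
violet_phase: start 15:25 >= 17:30? ✗; start 15:25 > 20:20? ✗ → no.
Result: none.

none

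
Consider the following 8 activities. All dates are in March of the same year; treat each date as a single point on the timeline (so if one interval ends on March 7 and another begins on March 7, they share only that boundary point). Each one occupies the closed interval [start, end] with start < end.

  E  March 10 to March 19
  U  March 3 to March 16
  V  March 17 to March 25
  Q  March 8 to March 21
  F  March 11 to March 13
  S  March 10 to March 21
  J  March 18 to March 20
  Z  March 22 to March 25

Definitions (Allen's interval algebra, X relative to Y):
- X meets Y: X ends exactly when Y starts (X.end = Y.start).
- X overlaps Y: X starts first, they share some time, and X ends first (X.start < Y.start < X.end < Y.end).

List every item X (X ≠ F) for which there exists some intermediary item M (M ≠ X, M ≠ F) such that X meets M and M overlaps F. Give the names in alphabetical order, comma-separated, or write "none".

Target F = [March 11, March 13].
Intermediaries M with M overlaps F: none.
Union: none.

none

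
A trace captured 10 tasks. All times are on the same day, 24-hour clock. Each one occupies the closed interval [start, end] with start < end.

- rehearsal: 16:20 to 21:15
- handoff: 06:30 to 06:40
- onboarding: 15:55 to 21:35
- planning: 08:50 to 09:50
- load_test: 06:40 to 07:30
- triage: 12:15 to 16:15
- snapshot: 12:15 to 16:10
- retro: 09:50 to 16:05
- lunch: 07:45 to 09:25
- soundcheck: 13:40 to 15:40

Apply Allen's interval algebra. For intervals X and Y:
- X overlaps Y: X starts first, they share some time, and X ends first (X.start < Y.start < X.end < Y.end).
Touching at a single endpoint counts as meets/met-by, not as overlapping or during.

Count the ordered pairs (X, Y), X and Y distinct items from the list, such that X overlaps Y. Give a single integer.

Checking all 90 ordered pairs for relation 'overlaps'; matching pairs in alphabetical order:
(lunch, planning): lunch overlaps planning ✓
(retro, onboarding): retro overlaps onboarding ✓
(retro, snapshot): retro overlaps snapshot ✓
(retro, triage): retro overlaps triage ✓
(snapshot, onboarding): snapshot overlaps onboarding ✓
(triage, onboarding): triage overlaps onboarding ✓
Count: 6.

6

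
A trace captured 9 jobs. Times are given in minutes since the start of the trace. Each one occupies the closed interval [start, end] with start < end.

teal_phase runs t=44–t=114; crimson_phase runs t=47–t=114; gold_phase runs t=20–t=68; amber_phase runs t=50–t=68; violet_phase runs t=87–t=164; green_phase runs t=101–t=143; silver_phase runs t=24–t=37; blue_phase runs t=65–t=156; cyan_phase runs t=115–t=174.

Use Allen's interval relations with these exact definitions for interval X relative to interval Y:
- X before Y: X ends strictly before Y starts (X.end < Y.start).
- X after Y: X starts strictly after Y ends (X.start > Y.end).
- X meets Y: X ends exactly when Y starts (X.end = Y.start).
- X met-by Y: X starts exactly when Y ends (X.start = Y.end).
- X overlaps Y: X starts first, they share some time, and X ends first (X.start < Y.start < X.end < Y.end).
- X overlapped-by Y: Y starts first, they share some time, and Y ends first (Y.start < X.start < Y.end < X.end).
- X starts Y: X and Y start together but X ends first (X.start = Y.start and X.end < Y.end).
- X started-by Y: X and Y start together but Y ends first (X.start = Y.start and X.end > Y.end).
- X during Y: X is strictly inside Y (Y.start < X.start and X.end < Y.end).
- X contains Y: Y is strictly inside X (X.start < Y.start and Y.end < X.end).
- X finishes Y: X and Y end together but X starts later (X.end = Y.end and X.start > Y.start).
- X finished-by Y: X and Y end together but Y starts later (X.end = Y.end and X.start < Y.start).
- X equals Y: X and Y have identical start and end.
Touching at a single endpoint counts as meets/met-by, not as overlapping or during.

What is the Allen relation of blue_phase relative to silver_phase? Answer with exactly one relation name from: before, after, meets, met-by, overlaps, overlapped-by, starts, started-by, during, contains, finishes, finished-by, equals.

blue_phase = [t=65, t=156]; silver_phase = [t=24, t=37].
Compare endpoints: blue_phase.start > silver_phase.start, blue_phase.start > silver_phase.end, blue_phase.end > silver_phase.start, blue_phase.end > silver_phase.end.
That pattern is 'after'.

after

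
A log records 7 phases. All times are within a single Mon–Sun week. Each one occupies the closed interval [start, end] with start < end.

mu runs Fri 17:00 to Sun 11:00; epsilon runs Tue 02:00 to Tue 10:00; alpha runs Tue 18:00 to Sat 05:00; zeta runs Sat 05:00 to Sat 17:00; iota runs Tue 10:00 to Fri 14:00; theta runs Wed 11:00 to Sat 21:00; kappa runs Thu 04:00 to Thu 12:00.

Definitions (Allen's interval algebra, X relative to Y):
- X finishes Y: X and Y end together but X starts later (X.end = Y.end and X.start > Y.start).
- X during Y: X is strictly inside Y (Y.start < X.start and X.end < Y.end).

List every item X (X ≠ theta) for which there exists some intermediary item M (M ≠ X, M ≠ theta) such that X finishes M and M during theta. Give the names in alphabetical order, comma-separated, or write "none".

Target theta = [Wed 11:00, Sat 21:00].
Intermediaries M with M during theta: kappa, zeta.
Via kappa — items with X finishes kappa: none.
Via zeta — items with X finishes zeta: none.
Union: none.

none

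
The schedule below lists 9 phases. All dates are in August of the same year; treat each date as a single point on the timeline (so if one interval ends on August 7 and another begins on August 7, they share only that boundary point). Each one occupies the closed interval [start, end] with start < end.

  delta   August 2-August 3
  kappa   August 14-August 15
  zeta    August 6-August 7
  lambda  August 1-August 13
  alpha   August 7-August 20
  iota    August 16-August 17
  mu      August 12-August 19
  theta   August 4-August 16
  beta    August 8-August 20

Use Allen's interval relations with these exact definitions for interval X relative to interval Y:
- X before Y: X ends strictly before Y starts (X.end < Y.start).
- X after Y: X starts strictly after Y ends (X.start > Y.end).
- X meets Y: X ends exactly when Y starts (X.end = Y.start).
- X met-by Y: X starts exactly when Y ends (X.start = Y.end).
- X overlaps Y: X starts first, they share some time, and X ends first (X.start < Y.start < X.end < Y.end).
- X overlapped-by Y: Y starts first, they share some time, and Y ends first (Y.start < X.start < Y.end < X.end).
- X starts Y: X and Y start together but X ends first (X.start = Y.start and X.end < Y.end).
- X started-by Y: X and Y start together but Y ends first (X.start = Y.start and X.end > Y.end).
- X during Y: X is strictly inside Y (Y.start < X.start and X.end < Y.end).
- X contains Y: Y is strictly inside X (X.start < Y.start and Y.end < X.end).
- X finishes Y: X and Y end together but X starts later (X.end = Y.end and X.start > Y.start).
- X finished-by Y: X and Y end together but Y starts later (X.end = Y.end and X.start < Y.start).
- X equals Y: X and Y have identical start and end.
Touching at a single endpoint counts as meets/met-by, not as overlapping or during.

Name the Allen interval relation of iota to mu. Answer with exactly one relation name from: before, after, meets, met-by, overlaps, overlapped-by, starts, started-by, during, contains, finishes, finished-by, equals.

during

iota = [August 16, August 17]; mu = [August 12, August 19].
Compare endpoints: iota.start > mu.start, iota.start < mu.end, iota.end > mu.start, iota.end < mu.end.
That pattern is 'during'.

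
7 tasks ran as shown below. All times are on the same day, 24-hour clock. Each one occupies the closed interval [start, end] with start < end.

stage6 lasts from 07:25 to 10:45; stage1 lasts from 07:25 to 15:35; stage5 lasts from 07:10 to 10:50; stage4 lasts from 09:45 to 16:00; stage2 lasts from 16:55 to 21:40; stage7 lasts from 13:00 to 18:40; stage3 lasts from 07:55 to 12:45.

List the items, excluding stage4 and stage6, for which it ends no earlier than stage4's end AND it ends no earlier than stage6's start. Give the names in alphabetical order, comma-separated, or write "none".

Conditions: its end is no earlier than stage4's end (X.end >= 16:00) AND its end is no earlier than stage6's start (X.end >= 07:25).
stage1: end 15:35 >= 16:00? ✗; end 15:35 >= 07:25? ✓ → no.
stage2: end 21:40 >= 16:00? ✓; end 21:40 >= 07:25? ✓ → yes.
stage3: end 12:45 >= 16:00? ✗; end 12:45 >= 07:25? ✓ → no.
stage5: end 10:50 >= 16:00? ✗; end 10:50 >= 07:25? ✓ → no.
stage7: end 18:40 >= 16:00? ✓; end 18:40 >= 07:25? ✓ → yes.
Result: stage2, stage7.

stage2, stage7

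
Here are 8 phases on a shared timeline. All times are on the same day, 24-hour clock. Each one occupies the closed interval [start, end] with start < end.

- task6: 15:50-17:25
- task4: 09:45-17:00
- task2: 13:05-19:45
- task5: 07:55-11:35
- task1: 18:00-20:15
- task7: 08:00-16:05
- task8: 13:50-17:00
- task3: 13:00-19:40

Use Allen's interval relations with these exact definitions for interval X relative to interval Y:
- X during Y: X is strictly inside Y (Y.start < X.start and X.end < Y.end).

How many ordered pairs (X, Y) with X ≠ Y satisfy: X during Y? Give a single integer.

Checking all 56 ordered pairs for relation 'during'; matching pairs in alphabetical order:
(task6, task2): task6 during task2 ✓
(task6, task3): task6 during task3 ✓
(task8, task2): task8 during task2 ✓
(task8, task3): task8 during task3 ✓
Count: 4.

4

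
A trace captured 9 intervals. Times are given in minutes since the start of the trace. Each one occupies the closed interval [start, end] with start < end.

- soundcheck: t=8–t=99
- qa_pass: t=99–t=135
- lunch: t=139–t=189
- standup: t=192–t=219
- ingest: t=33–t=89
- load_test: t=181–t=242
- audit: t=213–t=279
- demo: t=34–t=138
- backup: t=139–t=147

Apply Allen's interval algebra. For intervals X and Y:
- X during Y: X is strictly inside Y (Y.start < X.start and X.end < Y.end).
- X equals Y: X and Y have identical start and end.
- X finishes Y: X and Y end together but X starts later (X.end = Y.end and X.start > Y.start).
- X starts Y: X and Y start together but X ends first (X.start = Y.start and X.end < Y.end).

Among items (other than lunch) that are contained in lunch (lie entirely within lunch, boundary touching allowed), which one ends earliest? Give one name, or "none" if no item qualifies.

backup

Target lunch = [t=139, t=189].
audit [t=213, t=279] → after → excluded.
backup [t=139, t=147] → starts → candidate.
demo [t=34, t=138] → before → excluded.
ingest [t=33, t=89] → before → excluded.
load_test [t=181, t=242] → overlapped-by → excluded.
qa_pass [t=99, t=135] → before → excluded.
soundcheck [t=8, t=99] → before → excluded.
standup [t=192, t=219] → after → excluded.
Among candidates, earliest end is t=147 → backup.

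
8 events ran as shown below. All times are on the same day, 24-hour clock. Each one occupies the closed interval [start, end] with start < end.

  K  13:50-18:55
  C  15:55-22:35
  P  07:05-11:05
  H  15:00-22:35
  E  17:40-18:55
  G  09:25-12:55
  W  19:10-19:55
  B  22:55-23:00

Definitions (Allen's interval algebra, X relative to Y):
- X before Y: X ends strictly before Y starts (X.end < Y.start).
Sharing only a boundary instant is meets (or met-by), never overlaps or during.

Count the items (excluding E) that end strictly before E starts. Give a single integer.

2

Target E = [17:40, 18:55].
B [22:55, 23:00] → after → no.
C [15:55, 22:35] → contains → no.
G [09:25, 12:55] → before → counts.
H [15:00, 22:35] → contains → no.
K [13:50, 18:55] → finished-by → no.
P [07:05, 11:05] → before → counts.
W [19:10, 19:55] → after → no.
Total: 2.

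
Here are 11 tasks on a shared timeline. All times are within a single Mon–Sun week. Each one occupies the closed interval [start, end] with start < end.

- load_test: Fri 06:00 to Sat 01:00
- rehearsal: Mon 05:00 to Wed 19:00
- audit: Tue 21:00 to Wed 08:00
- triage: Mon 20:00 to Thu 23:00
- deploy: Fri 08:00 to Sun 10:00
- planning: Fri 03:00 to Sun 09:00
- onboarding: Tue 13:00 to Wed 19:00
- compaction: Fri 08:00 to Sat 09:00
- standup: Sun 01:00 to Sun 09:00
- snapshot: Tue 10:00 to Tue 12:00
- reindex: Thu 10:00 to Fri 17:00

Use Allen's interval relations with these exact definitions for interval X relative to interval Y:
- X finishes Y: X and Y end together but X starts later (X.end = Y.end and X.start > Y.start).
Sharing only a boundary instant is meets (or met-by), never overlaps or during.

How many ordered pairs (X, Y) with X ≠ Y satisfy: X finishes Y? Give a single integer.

2

Checking all 110 ordered pairs for relation 'finishes'; matching pairs in alphabetical order:
(onboarding, rehearsal): onboarding finishes rehearsal ✓
(standup, planning): standup finishes planning ✓
Count: 2.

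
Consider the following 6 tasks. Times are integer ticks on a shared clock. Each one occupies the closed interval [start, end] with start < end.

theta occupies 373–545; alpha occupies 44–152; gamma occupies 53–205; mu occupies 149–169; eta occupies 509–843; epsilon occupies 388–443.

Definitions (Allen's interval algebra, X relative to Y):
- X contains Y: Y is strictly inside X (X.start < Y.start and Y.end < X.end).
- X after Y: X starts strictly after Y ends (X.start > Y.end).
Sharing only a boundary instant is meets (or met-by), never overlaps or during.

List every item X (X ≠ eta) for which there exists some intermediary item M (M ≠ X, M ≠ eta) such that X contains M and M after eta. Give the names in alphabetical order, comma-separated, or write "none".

none

Target eta = [509, 843].
Intermediaries M with M after eta: none.
Union: none.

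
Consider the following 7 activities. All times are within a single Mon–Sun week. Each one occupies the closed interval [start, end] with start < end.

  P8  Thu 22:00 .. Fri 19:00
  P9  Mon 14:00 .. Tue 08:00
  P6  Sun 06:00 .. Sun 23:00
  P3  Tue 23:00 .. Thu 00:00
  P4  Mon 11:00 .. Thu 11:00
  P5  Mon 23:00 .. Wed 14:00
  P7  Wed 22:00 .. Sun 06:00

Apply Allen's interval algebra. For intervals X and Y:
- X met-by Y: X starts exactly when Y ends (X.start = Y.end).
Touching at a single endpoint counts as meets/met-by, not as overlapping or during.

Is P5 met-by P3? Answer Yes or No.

No

P5 = [Mon 23:00, Wed 14:00], P3 = [Tue 23:00, Thu 00:00].
Actual relation of P5 to P3: overlaps.
Asked whether 'met-by' holds → No.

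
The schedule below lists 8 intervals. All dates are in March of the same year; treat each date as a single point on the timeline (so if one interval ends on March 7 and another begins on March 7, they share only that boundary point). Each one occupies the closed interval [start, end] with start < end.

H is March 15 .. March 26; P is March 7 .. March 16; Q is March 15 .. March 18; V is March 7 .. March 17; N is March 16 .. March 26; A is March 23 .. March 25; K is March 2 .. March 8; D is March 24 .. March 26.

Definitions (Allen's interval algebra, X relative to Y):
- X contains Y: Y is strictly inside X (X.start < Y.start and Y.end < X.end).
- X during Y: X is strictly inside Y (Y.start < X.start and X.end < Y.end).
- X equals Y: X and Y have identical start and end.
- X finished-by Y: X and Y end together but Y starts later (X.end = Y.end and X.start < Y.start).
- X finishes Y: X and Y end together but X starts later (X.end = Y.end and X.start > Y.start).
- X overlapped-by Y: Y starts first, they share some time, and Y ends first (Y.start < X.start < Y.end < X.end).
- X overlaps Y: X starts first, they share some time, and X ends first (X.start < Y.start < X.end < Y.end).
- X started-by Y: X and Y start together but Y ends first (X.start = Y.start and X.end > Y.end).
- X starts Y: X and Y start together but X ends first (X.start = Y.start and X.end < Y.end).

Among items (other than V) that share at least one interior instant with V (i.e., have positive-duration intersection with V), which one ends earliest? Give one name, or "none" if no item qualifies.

Target V = [March 7, March 17].
A [March 23, March 25] → after → excluded.
D [March 24, March 26] → after → excluded.
H [March 15, March 26] → overlapped-by → candidate.
K [March 2, March 8] → overlaps → candidate.
N [March 16, March 26] → overlapped-by → candidate.
P [March 7, March 16] → starts → candidate.
Q [March 15, March 18] → overlapped-by → candidate.
Among candidates, earliest end is March 8 → K.

K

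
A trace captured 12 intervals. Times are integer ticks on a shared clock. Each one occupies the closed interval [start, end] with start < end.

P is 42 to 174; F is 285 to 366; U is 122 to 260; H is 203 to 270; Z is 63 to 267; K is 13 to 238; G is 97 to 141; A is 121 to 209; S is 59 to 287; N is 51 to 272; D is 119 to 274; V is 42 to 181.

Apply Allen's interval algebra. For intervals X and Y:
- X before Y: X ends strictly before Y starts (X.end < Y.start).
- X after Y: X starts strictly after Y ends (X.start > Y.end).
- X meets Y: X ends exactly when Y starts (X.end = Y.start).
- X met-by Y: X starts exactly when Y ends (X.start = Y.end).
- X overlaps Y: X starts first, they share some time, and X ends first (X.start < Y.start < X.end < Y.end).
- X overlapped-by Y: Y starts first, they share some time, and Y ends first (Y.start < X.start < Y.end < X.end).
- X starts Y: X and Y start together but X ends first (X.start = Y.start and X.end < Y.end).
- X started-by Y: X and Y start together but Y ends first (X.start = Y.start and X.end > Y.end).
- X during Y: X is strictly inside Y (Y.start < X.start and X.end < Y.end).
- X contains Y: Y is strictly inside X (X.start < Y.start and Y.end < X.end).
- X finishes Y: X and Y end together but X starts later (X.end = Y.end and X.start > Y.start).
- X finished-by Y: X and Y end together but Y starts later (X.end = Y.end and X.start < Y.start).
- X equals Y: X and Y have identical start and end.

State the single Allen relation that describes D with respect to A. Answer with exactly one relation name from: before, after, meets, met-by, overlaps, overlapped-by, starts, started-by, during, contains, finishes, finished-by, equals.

D = [119, 274]; A = [121, 209].
Compare endpoints: D.start < A.start, D.start < A.end, D.end > A.start, D.end > A.end.
That pattern is 'contains'.

contains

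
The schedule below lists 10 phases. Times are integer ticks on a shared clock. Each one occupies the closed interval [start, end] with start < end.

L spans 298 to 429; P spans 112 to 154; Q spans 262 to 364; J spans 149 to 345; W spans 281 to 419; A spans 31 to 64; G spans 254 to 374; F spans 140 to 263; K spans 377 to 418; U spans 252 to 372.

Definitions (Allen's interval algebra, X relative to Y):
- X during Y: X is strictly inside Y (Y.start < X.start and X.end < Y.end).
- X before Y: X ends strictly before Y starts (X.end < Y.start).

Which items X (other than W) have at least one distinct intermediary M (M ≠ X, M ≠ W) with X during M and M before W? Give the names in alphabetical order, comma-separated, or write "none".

Target W = [281, 419].
Intermediaries M with M before W: A, F, P.
Via A — items with X during A: none.
Via F — items with X during F: none.
Via P — items with X during P: none.
Union: none.

none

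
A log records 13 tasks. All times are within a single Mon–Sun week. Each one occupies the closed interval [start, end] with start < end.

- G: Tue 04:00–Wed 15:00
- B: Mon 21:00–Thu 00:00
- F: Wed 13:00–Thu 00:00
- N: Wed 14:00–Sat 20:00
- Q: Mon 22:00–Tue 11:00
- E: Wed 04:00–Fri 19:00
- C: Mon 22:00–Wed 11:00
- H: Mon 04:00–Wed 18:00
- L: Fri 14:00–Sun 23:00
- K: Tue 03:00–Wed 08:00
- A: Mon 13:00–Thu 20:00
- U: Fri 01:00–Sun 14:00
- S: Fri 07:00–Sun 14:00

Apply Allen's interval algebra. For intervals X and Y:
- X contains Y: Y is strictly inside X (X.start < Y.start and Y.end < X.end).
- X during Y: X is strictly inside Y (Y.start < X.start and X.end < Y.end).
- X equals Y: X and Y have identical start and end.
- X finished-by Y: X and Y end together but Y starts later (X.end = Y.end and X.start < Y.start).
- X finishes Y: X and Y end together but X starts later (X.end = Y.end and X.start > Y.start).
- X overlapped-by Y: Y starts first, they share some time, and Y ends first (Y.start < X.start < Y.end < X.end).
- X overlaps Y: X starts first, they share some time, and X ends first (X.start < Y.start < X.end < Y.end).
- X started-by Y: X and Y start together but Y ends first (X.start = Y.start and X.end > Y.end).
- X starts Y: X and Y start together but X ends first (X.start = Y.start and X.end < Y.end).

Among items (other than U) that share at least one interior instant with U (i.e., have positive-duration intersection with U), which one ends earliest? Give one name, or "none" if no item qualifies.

Target U = [Fri 01:00, Sun 14:00].
A [Mon 13:00, Thu 20:00] → before → excluded.
B [Mon 21:00, Thu 00:00] → before → excluded.
C [Mon 22:00, Wed 11:00] → before → excluded.
E [Wed 04:00, Fri 19:00] → overlaps → candidate.
F [Wed 13:00, Thu 00:00] → before → excluded.
G [Tue 04:00, Wed 15:00] → before → excluded.
H [Mon 04:00, Wed 18:00] → before → excluded.
K [Tue 03:00, Wed 08:00] → before → excluded.
L [Fri 14:00, Sun 23:00] → overlapped-by → candidate.
N [Wed 14:00, Sat 20:00] → overlaps → candidate.
Q [Mon 22:00, Tue 11:00] → before → excluded.
S [Fri 07:00, Sun 14:00] → finishes → candidate.
Among candidates, earliest end is Fri 19:00 → E.

E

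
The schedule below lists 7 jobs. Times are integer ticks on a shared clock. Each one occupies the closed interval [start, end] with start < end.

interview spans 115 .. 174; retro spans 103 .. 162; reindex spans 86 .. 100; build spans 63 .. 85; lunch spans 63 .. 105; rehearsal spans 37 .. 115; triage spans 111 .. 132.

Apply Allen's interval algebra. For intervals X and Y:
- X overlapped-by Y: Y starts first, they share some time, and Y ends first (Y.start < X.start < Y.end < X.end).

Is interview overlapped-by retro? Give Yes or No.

interview = [115, 174], retro = [103, 162].
Actual relation of interview to retro: overlapped-by.
Asked whether 'overlapped-by' holds → Yes.

Yes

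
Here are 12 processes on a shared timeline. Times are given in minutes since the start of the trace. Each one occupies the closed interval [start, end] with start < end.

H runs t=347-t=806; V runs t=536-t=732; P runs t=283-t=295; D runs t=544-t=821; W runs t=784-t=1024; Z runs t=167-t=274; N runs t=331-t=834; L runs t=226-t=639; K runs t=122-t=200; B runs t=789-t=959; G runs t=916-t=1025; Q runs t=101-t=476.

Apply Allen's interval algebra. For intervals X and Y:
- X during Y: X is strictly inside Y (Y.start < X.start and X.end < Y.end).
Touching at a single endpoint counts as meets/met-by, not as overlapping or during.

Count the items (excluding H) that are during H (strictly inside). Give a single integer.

Target H = [t=347, t=806].
B [t=789, t=959] → overlapped-by → no.
D [t=544, t=821] → overlapped-by → no.
G [t=916, t=1025] → after → no.
K [t=122, t=200] → before → no.
L [t=226, t=639] → overlaps → no.
N [t=331, t=834] → contains → no.
P [t=283, t=295] → before → no.
Q [t=101, t=476] → overlaps → no.
V [t=536, t=732] → during → counts.
W [t=784, t=1024] → overlapped-by → no.
Z [t=167, t=274] → before → no.
Total: 1.

1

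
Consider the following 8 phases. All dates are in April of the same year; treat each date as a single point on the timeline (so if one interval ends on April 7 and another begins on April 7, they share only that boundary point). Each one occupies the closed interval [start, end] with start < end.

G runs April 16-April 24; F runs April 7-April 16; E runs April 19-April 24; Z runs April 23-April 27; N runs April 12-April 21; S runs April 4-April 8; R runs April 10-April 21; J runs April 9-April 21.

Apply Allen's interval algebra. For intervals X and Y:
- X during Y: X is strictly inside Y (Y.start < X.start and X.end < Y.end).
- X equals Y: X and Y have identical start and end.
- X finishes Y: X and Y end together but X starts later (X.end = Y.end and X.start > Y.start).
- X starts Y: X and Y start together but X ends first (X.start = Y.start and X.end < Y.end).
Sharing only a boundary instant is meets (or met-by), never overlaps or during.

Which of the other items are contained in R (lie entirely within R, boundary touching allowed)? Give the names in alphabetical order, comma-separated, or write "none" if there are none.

Target R = [April 10, April 21].
E [April 19, April 24] → overlapped-by → no.
F [April 7, April 16] → overlaps → no.
G [April 16, April 24] → overlapped-by → no.
J [April 9, April 21] → finished-by → no.
N [April 12, April 21] → finishes → yes.
S [April 4, April 8] → before → no.
Z [April 23, April 27] → after → no.
Result: N.

N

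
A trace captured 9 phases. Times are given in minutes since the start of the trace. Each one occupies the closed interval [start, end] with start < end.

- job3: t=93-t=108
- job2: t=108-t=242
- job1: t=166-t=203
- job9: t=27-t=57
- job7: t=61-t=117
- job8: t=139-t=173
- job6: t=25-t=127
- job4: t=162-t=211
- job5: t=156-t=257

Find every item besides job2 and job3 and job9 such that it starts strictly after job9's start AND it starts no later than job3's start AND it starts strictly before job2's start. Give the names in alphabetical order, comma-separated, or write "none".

job7

Conditions: its start is strictly after job9's start (X.start > t=27) AND its start is no later than job3's start (X.start <= t=93) AND its start is strictly before job2's start (X.start < t=108).
job1: start t=166 > t=27? ✓; start t=166 <= t=93? ✗; start t=166 < t=108? ✗ → no.
job4: start t=162 > t=27? ✓; start t=162 <= t=93? ✗; start t=162 < t=108? ✗ → no.
job5: start t=156 > t=27? ✓; start t=156 <= t=93? ✗; start t=156 < t=108? ✗ → no.
job6: start t=25 > t=27? ✗; start t=25 <= t=93? ✓; start t=25 < t=108? ✓ → no.
job7: start t=61 > t=27? ✓; start t=61 <= t=93? ✓; start t=61 < t=108? ✓ → yes.
job8: start t=139 > t=27? ✓; start t=139 <= t=93? ✗; start t=139 < t=108? ✗ → no.
Result: job7.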